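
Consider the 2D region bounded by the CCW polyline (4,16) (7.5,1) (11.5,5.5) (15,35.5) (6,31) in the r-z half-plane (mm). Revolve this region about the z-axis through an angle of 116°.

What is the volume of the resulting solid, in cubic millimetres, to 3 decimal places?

Volume = 4344.626 mm³

Profile (r,z), 5 vertices: (4,16) (7.5,1) (11.5,5.5) (15,35.5) (6,31)
edge 0: (4,16)→(7.5,1)  cross = 4·1 − 7.5·16 = -116.0000; (r_i+r_j)·cross = 11.5·-116.0000 = -1334.0000
edge 1: (7.5,1)→(11.5,5.5)  cross = 7.5·5.5 − 11.5·1 = 29.7500; (r_i+r_j)·cross = 19·29.7500 = 565.2500
edge 2: (11.5,5.5)→(15,35.5)  cross = 11.5·35.5 − 15·5.5 = 325.7500; (r_i+r_j)·cross = 26.5·325.7500 = 8632.3750
edge 3: (15,35.5)→(6,31)  cross = 15·31 − 6·35.5 = 252.0000; (r_i+r_j)·cross = 21·252.0000 = 5292.0000
edge 4: (6,31)→(4,16)  cross = 6·16 − 4·31 = -28.0000; (r_i+r_j)·cross = 10·-28.0000 = -280.0000
Σcross = 463.5000 → A = |Σcross|/2 = 231.7500 mm²
Σ(r_i+r_j)·cross = 12875.6250 → first moment M = |Σ|/6 = 2145.9375
R_c = M/A = 2145.9375/231.7500 = 9.2597 mm
θ = 116° = 2.024582 rad
V = θ·R_c·A = 2.024582·9.2597·231.7500 = 4344.626 mm³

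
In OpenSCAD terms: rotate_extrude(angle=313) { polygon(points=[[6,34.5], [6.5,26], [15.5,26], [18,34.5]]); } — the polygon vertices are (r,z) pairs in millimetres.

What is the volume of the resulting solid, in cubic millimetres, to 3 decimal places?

Profile (r,z), 4 vertices: (6,34.5) (6.5,26) (15.5,26) (18,34.5)
edge 0: (6,34.5)→(6.5,26)  cross = 6·26 − 6.5·34.5 = -68.2500; (r_i+r_j)·cross = 12.5·-68.2500 = -853.1250
edge 1: (6.5,26)→(15.5,26)  cross = 6.5·26 − 15.5·26 = -234.0000; (r_i+r_j)·cross = 22·-234.0000 = -5148.0000
edge 2: (15.5,26)→(18,34.5)  cross = 15.5·34.5 − 18·26 = 66.7500; (r_i+r_j)·cross = 33.5·66.7500 = 2236.1250
edge 3: (18,34.5)→(6,34.5)  cross = 18·34.5 − 6·34.5 = 414.0000; (r_i+r_j)·cross = 24·414.0000 = 9936.0000
Σcross = 178.5000 → A = |Σcross|/2 = 89.2500 mm²
Σ(r_i+r_j)·cross = 6171.0000 → first moment M = |Σ|/6 = 1028.5000
R_c = M/A = 1028.5000/89.2500 = 11.5238 mm
θ = 313° = 5.462881 rad
V = θ·R_c·A = 5.462881·11.5238·89.2500 = 5618.573 mm³

Volume = 5618.573 mm³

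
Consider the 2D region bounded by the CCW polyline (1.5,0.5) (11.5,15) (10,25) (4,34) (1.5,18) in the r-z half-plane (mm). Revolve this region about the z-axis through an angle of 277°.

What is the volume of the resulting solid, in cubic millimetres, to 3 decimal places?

Profile (r,z), 5 vertices: (1.5,0.5) (11.5,15) (10,25) (4,34) (1.5,18)
edge 0: (1.5,0.5)→(11.5,15)  cross = 1.5·15 − 11.5·0.5 = 16.7500; (r_i+r_j)·cross = 13·16.7500 = 217.7500
edge 1: (11.5,15)→(10,25)  cross = 11.5·25 − 10·15 = 137.5000; (r_i+r_j)·cross = 21.5·137.5000 = 2956.2500
edge 2: (10,25)→(4,34)  cross = 10·34 − 4·25 = 240.0000; (r_i+r_j)·cross = 14·240.0000 = 3360.0000
edge 3: (4,34)→(1.5,18)  cross = 4·18 − 1.5·34 = 21.0000; (r_i+r_j)·cross = 5.5·21.0000 = 115.5000
edge 4: (1.5,18)→(1.5,0.5)  cross = 1.5·0.5 − 1.5·18 = -26.2500; (r_i+r_j)·cross = 3·-26.2500 = -78.7500
Σcross = 389.0000 → A = |Σcross|/2 = 194.5000 mm²
Σ(r_i+r_j)·cross = 6570.7500 → first moment M = |Σ|/6 = 1095.1250
R_c = M/A = 1095.1250/194.5000 = 5.6305 mm
θ = 277° = 4.834562 rad
V = θ·R_c·A = 4.834562·5.6305·194.5000 = 5294.450 mm³

Volume = 5294.450 mm³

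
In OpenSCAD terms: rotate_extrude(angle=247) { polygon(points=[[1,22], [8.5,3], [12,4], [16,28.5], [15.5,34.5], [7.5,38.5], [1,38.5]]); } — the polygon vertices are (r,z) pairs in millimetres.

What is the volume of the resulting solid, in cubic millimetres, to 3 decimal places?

Profile (r,z), 7 vertices: (1,22) (8.5,3) (12,4) (16,28.5) (15.5,34.5) (7.5,38.5) (1,38.5)
edge 0: (1,22)→(8.5,3)  cross = 1·3 − 8.5·22 = -184.0000; (r_i+r_j)·cross = 9.5·-184.0000 = -1748.0000
edge 1: (8.5,3)→(12,4)  cross = 8.5·4 − 12·3 = -2.0000; (r_i+r_j)·cross = 20.5·-2.0000 = -41.0000
edge 2: (12,4)→(16,28.5)  cross = 12·28.5 − 16·4 = 278.0000; (r_i+r_j)·cross = 28·278.0000 = 7784.0000
edge 3: (16,28.5)→(15.5,34.5)  cross = 16·34.5 − 15.5·28.5 = 110.2500; (r_i+r_j)·cross = 31.5·110.2500 = 3472.8750
edge 4: (15.5,34.5)→(7.5,38.5)  cross = 15.5·38.5 − 7.5·34.5 = 338.0000; (r_i+r_j)·cross = 23·338.0000 = 7774.0000
edge 5: (7.5,38.5)→(1,38.5)  cross = 7.5·38.5 − 1·38.5 = 250.2500; (r_i+r_j)·cross = 8.5·250.2500 = 2127.1250
edge 6: (1,38.5)→(1,22)  cross = 1·22 − 1·38.5 = -16.5000; (r_i+r_j)·cross = 2·-16.5000 = -33.0000
Σcross = 774.0000 → A = |Σcross|/2 = 387.0000 mm²
Σ(r_i+r_j)·cross = 19336.0000 → first moment M = |Σ|/6 = 3222.6667
R_c = M/A = 3222.6667/387.0000 = 8.3273 mm
θ = 247° = 4.310963 rad
V = θ·R_c·A = 4.310963·8.3273·387.0000 = 13892.798 mm³

Volume = 13892.798 mm³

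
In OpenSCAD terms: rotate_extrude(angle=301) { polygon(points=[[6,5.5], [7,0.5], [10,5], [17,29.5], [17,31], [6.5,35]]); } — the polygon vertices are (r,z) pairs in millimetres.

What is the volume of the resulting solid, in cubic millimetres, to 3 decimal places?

Volume = 11955.628 mm³

Profile (r,z), 6 vertices: (6,5.5) (7,0.5) (10,5) (17,29.5) (17,31) (6.5,35)
edge 0: (6,5.5)→(7,0.5)  cross = 6·0.5 − 7·5.5 = -35.5000; (r_i+r_j)·cross = 13·-35.5000 = -461.5000
edge 1: (7,0.5)→(10,5)  cross = 7·5 − 10·0.5 = 30.0000; (r_i+r_j)·cross = 17·30.0000 = 510.0000
edge 2: (10,5)→(17,29.5)  cross = 10·29.5 − 17·5 = 210.0000; (r_i+r_j)·cross = 27·210.0000 = 5670.0000
edge 3: (17,29.5)→(17,31)  cross = 17·31 − 17·29.5 = 25.5000; (r_i+r_j)·cross = 34·25.5000 = 867.0000
edge 4: (17,31)→(6.5,35)  cross = 17·35 − 6.5·31 = 393.5000; (r_i+r_j)·cross = 23.5·393.5000 = 9247.2500
edge 5: (6.5,35)→(6,5.5)  cross = 6.5·5.5 − 6·35 = -174.2500; (r_i+r_j)·cross = 12.5·-174.2500 = -2178.1250
Σcross = 449.2500 → A = |Σcross|/2 = 224.6250 mm²
Σ(r_i+r_j)·cross = 13654.6250 → first moment M = |Σ|/6 = 2275.7708
R_c = M/A = 2275.7708/224.6250 = 10.1314 mm
θ = 301° = 5.253441 rad
V = θ·R_c·A = 5.253441·10.1314·224.6250 = 11955.628 mm³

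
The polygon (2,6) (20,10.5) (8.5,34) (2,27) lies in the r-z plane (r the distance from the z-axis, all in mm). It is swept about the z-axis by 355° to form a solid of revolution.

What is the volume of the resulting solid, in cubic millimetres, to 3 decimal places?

Volume = 16714.653 mm³

Profile (r,z), 4 vertices: (2,6) (20,10.5) (8.5,34) (2,27)
edge 0: (2,6)→(20,10.5)  cross = 2·10.5 − 20·6 = -99.0000; (r_i+r_j)·cross = 22·-99.0000 = -2178.0000
edge 1: (20,10.5)→(8.5,34)  cross = 20·34 − 8.5·10.5 = 590.7500; (r_i+r_j)·cross = 28.5·590.7500 = 16836.3750
edge 2: (8.5,34)→(2,27)  cross = 8.5·27 − 2·34 = 161.5000; (r_i+r_j)·cross = 10.5·161.5000 = 1695.7500
edge 3: (2,27)→(2,6)  cross = 2·6 − 2·27 = -42.0000; (r_i+r_j)·cross = 4·-42.0000 = -168.0000
Σcross = 611.2500 → A = |Σcross|/2 = 305.6250 mm²
Σ(r_i+r_j)·cross = 16186.1250 → first moment M = |Σ|/6 = 2697.6875
R_c = M/A = 2697.6875/305.6250 = 8.8268 mm
θ = 355° = 6.195919 rad
V = θ·R_c·A = 6.195919·8.8268·305.6250 = 16714.653 mm³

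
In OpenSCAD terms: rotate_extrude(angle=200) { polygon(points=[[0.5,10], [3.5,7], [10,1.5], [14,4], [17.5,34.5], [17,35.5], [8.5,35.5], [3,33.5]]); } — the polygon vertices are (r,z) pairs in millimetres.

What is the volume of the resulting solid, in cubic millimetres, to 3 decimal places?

Profile (r,z), 8 vertices: (0.5,10) (3.5,7) (10,1.5) (14,4) (17.5,34.5) (17,35.5) (8.5,35.5) (3,33.5)
edge 0: (0.5,10)→(3.5,7)  cross = 0.5·7 − 3.5·10 = -31.5000; (r_i+r_j)·cross = 4·-31.5000 = -126.0000
edge 1: (3.5,7)→(10,1.5)  cross = 3.5·1.5 − 10·7 = -64.7500; (r_i+r_j)·cross = 13.5·-64.7500 = -874.1250
edge 2: (10,1.5)→(14,4)  cross = 10·4 − 14·1.5 = 19.0000; (r_i+r_j)·cross = 24·19.0000 = 456.0000
edge 3: (14,4)→(17.5,34.5)  cross = 14·34.5 − 17.5·4 = 413.0000; (r_i+r_j)·cross = 31.5·413.0000 = 13009.5000
edge 4: (17.5,34.5)→(17,35.5)  cross = 17.5·35.5 − 17·34.5 = 34.7500; (r_i+r_j)·cross = 34.5·34.7500 = 1198.8750
edge 5: (17,35.5)→(8.5,35.5)  cross = 17·35.5 − 8.5·35.5 = 301.7500; (r_i+r_j)·cross = 25.5·301.7500 = 7694.6250
edge 6: (8.5,35.5)→(3,33.5)  cross = 8.5·33.5 − 3·35.5 = 178.2500; (r_i+r_j)·cross = 11.5·178.2500 = 2049.8750
edge 7: (3,33.5)→(0.5,10)  cross = 3·10 − 0.5·33.5 = 13.2500; (r_i+r_j)·cross = 3.5·13.2500 = 46.3750
Σcross = 863.7500 → A = |Σcross|/2 = 431.8750 mm²
Σ(r_i+r_j)·cross = 23455.1250 → first moment M = |Σ|/6 = 3909.1875
R_c = M/A = 3909.1875/431.8750 = 9.0517 mm
θ = 200° = 3.490659 rad
V = θ·R_c·A = 3.490659·9.0517·431.8750 = 13645.639 mm³

Volume = 13645.639 mm³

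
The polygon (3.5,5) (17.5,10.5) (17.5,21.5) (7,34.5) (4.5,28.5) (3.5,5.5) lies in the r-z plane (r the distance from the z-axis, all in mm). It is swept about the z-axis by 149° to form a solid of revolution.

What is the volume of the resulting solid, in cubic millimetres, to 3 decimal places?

Profile (r,z), 6 vertices: (3.5,5) (17.5,10.5) (17.5,21.5) (7,34.5) (4.5,28.5) (3.5,5.5)
edge 0: (3.5,5)→(17.5,10.5)  cross = 3.5·10.5 − 17.5·5 = -50.7500; (r_i+r_j)·cross = 21·-50.7500 = -1065.7500
edge 1: (17.5,10.5)→(17.5,21.5)  cross = 17.5·21.5 − 17.5·10.5 = 192.5000; (r_i+r_j)·cross = 35·192.5000 = 6737.5000
edge 2: (17.5,21.5)→(7,34.5)  cross = 17.5·34.5 − 7·21.5 = 453.2500; (r_i+r_j)·cross = 24.5·453.2500 = 11104.6250
edge 3: (7,34.5)→(4.5,28.5)  cross = 7·28.5 − 4.5·34.5 = 44.2500; (r_i+r_j)·cross = 11.5·44.2500 = 508.8750
edge 4: (4.5,28.5)→(3.5,5.5)  cross = 4.5·5.5 − 3.5·28.5 = -75.0000; (r_i+r_j)·cross = 8·-75.0000 = -600.0000
edge 5: (3.5,5.5)→(3.5,5)  cross = 3.5·5 − 3.5·5.5 = -1.7500; (r_i+r_j)·cross = 7·-1.7500 = -12.2500
Σcross = 562.5000 → A = |Σcross|/2 = 281.2500 mm²
Σ(r_i+r_j)·cross = 16673.0000 → first moment M = |Σ|/6 = 2778.8333
R_c = M/A = 2778.8333/281.2500 = 9.8803 mm
θ = 149° = 2.600541 rad
V = θ·R_c·A = 2.600541·9.8803·281.2500 = 7226.469 mm³

Volume = 7226.469 mm³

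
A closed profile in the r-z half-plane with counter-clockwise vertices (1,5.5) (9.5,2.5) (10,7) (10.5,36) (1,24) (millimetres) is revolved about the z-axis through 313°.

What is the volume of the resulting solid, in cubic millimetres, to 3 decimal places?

Profile (r,z), 5 vertices: (1,5.5) (9.5,2.5) (10,7) (10.5,36) (1,24)
edge 0: (1,5.5)→(9.5,2.5)  cross = 1·2.5 − 9.5·5.5 = -49.7500; (r_i+r_j)·cross = 10.5·-49.7500 = -522.3750
edge 1: (9.5,2.5)→(10,7)  cross = 9.5·7 − 10·2.5 = 41.5000; (r_i+r_j)·cross = 19.5·41.5000 = 809.2500
edge 2: (10,7)→(10.5,36)  cross = 10·36 − 10.5·7 = 286.5000; (r_i+r_j)·cross = 20.5·286.5000 = 5873.2500
edge 3: (10.5,36)→(1,24)  cross = 10.5·24 − 1·36 = 216.0000; (r_i+r_j)·cross = 11.5·216.0000 = 2484.0000
edge 4: (1,24)→(1,5.5)  cross = 1·5.5 − 1·24 = -18.5000; (r_i+r_j)·cross = 2·-18.5000 = -37.0000
Σcross = 475.7500 → A = |Σcross|/2 = 237.8750 mm²
Σ(r_i+r_j)·cross = 8607.1250 → first moment M = |Σ|/6 = 1434.5208
R_c = M/A = 1434.5208/237.8750 = 6.0306 mm
θ = 313° = 5.462881 rad
V = θ·R_c·A = 5.462881·6.0306·237.8750 = 7836.616 mm³

Volume = 7836.616 mm³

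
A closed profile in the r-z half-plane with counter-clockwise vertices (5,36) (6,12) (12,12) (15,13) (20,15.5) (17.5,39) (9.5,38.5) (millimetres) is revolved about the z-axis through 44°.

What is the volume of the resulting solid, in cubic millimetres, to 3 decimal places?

Volume = 3175.596 mm³

Profile (r,z), 7 vertices: (5,36) (6,12) (12,12) (15,13) (20,15.5) (17.5,39) (9.5,38.5)
edge 0: (5,36)→(6,12)  cross = 5·12 − 6·36 = -156.0000; (r_i+r_j)·cross = 11·-156.0000 = -1716.0000
edge 1: (6,12)→(12,12)  cross = 6·12 − 12·12 = -72.0000; (r_i+r_j)·cross = 18·-72.0000 = -1296.0000
edge 2: (12,12)→(15,13)  cross = 12·13 − 15·12 = -24.0000; (r_i+r_j)·cross = 27·-24.0000 = -648.0000
edge 3: (15,13)→(20,15.5)  cross = 15·15.5 − 20·13 = -27.5000; (r_i+r_j)·cross = 35·-27.5000 = -962.5000
edge 4: (20,15.5)→(17.5,39)  cross = 20·39 − 17.5·15.5 = 508.7500; (r_i+r_j)·cross = 37.5·508.7500 = 19078.1250
edge 5: (17.5,39)→(9.5,38.5)  cross = 17.5·38.5 − 9.5·39 = 303.2500; (r_i+r_j)·cross = 27·303.2500 = 8187.7500
edge 6: (9.5,38.5)→(5,36)  cross = 9.5·36 − 5·38.5 = 149.5000; (r_i+r_j)·cross = 14.5·149.5000 = 2167.7500
Σcross = 682.0000 → A = |Σcross|/2 = 341.0000 mm²
Σ(r_i+r_j)·cross = 24811.1250 → first moment M = |Σ|/6 = 4135.1875
R_c = M/A = 4135.1875/341.0000 = 12.1266 mm
θ = 44° = 0.767945 rad
V = θ·R_c·A = 0.767945·12.1266·341.0000 = 3175.596 mm³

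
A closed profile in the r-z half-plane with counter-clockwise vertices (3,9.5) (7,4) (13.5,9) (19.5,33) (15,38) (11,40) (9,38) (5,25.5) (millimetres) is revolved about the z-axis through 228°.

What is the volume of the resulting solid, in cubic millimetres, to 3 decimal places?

Volume = 15419.652 mm³

Profile (r,z), 8 vertices: (3,9.5) (7,4) (13.5,9) (19.5,33) (15,38) (11,40) (9,38) (5,25.5)
edge 0: (3,9.5)→(7,4)  cross = 3·4 − 7·9.5 = -54.5000; (r_i+r_j)·cross = 10·-54.5000 = -545.0000
edge 1: (7,4)→(13.5,9)  cross = 7·9 − 13.5·4 = 9.0000; (r_i+r_j)·cross = 20.5·9.0000 = 184.5000
edge 2: (13.5,9)→(19.5,33)  cross = 13.5·33 − 19.5·9 = 270.0000; (r_i+r_j)·cross = 33·270.0000 = 8910.0000
edge 3: (19.5,33)→(15,38)  cross = 19.5·38 − 15·33 = 246.0000; (r_i+r_j)·cross = 34.5·246.0000 = 8487.0000
edge 4: (15,38)→(11,40)  cross = 15·40 − 11·38 = 182.0000; (r_i+r_j)·cross = 26·182.0000 = 4732.0000
edge 5: (11,40)→(9,38)  cross = 11·38 − 9·40 = 58.0000; (r_i+r_j)·cross = 20·58.0000 = 1160.0000
edge 6: (9,38)→(5,25.5)  cross = 9·25.5 − 5·38 = 39.5000; (r_i+r_j)·cross = 14·39.5000 = 553.0000
edge 7: (5,25.5)→(3,9.5)  cross = 5·9.5 − 3·25.5 = -29.0000; (r_i+r_j)·cross = 8·-29.0000 = -232.0000
Σcross = 721.0000 → A = |Σcross|/2 = 360.5000 mm²
Σ(r_i+r_j)·cross = 23249.5000 → first moment M = |Σ|/6 = 3874.9167
R_c = M/A = 3874.9167/360.5000 = 10.7487 mm
θ = 228° = 3.979351 rad
V = θ·R_c·A = 3.979351·10.7487·360.5000 = 15419.652 mm³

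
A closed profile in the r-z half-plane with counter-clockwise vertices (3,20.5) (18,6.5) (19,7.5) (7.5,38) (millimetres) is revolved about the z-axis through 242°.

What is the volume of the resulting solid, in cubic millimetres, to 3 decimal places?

Volume = 7846.045 mm³

Profile (r,z), 4 vertices: (3,20.5) (18,6.5) (19,7.5) (7.5,38)
edge 0: (3,20.5)→(18,6.5)  cross = 3·6.5 − 18·20.5 = -349.5000; (r_i+r_j)·cross = 21·-349.5000 = -7339.5000
edge 1: (18,6.5)→(19,7.5)  cross = 18·7.5 − 19·6.5 = 11.5000; (r_i+r_j)·cross = 37·11.5000 = 425.5000
edge 2: (19,7.5)→(7.5,38)  cross = 19·38 − 7.5·7.5 = 665.7500; (r_i+r_j)·cross = 26.5·665.7500 = 17642.3750
edge 3: (7.5,38)→(3,20.5)  cross = 7.5·20.5 − 3·38 = 39.7500; (r_i+r_j)·cross = 10.5·39.7500 = 417.3750
Σcross = 367.5000 → A = |Σcross|/2 = 183.7500 mm²
Σ(r_i+r_j)·cross = 11145.7500 → first moment M = |Σ|/6 = 1857.6250
R_c = M/A = 1857.6250/183.7500 = 10.1095 mm
θ = 242° = 4.223697 rad
V = θ·R_c·A = 4.223697·10.1095·183.7500 = 7846.045 mm³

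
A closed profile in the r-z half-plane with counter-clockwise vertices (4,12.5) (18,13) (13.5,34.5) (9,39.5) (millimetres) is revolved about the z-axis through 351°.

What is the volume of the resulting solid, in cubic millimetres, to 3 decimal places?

Volume = 14955.483 mm³

Profile (r,z), 4 vertices: (4,12.5) (18,13) (13.5,34.5) (9,39.5)
edge 0: (4,12.5)→(18,13)  cross = 4·13 − 18·12.5 = -173.0000; (r_i+r_j)·cross = 22·-173.0000 = -3806.0000
edge 1: (18,13)→(13.5,34.5)  cross = 18·34.5 − 13.5·13 = 445.5000; (r_i+r_j)·cross = 31.5·445.5000 = 14033.2500
edge 2: (13.5,34.5)→(9,39.5)  cross = 13.5·39.5 − 9·34.5 = 222.7500; (r_i+r_j)·cross = 22.5·222.7500 = 5011.8750
edge 3: (9,39.5)→(4,12.5)  cross = 9·12.5 − 4·39.5 = -45.5000; (r_i+r_j)·cross = 13·-45.5000 = -591.5000
Σcross = 449.7500 → A = |Σcross|/2 = 224.8750 mm²
Σ(r_i+r_j)·cross = 14647.6250 → first moment M = |Σ|/6 = 2441.2708
R_c = M/A = 2441.2708/224.8750 = 10.8561 mm
θ = 351° = 6.126106 rad
V = θ·R_c·A = 6.126106·10.8561·224.8750 = 14955.483 mm³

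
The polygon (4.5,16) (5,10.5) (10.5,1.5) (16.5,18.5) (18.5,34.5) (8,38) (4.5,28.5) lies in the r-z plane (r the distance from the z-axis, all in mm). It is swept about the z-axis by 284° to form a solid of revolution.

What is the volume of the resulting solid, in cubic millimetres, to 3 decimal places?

Volume = 18289.939 mm³

Profile (r,z), 7 vertices: (4.5,16) (5,10.5) (10.5,1.5) (16.5,18.5) (18.5,34.5) (8,38) (4.5,28.5)
edge 0: (4.5,16)→(5,10.5)  cross = 4.5·10.5 − 5·16 = -32.7500; (r_i+r_j)·cross = 9.5·-32.7500 = -311.1250
edge 1: (5,10.5)→(10.5,1.5)  cross = 5·1.5 − 10.5·10.5 = -102.7500; (r_i+r_j)·cross = 15.5·-102.7500 = -1592.6250
edge 2: (10.5,1.5)→(16.5,18.5)  cross = 10.5·18.5 − 16.5·1.5 = 169.5000; (r_i+r_j)·cross = 27·169.5000 = 4576.5000
edge 3: (16.5,18.5)→(18.5,34.5)  cross = 16.5·34.5 − 18.5·18.5 = 227.0000; (r_i+r_j)·cross = 35·227.0000 = 7945.0000
edge 4: (18.5,34.5)→(8,38)  cross = 18.5·38 − 8·34.5 = 427.0000; (r_i+r_j)·cross = 26.5·427.0000 = 11315.5000
edge 5: (8,38)→(4.5,28.5)  cross = 8·28.5 − 4.5·38 = 57.0000; (r_i+r_j)·cross = 12.5·57.0000 = 712.5000
edge 6: (4.5,28.5)→(4.5,16)  cross = 4.5·16 − 4.5·28.5 = -56.2500; (r_i+r_j)·cross = 9·-56.2500 = -506.2500
Σcross = 688.7500 → A = |Σcross|/2 = 344.3750 mm²
Σ(r_i+r_j)·cross = 22139.5000 → first moment M = |Σ|/6 = 3689.9167
R_c = M/A = 3689.9167/344.3750 = 10.7148 mm
θ = 284° = 4.956735 rad
V = θ·R_c·A = 4.956735·10.7148·344.3750 = 18289.939 mm³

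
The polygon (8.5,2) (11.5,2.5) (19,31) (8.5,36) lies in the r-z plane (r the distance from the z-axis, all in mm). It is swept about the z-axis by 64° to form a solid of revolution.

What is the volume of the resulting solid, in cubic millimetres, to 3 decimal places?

Profile (r,z), 4 vertices: (8.5,2) (11.5,2.5) (19,31) (8.5,36)
edge 0: (8.5,2)→(11.5,2.5)  cross = 8.5·2.5 − 11.5·2 = -1.7500; (r_i+r_j)·cross = 20·-1.7500 = -35.0000
edge 1: (11.5,2.5)→(19,31)  cross = 11.5·31 − 19·2.5 = 309.0000; (r_i+r_j)·cross = 30.5·309.0000 = 9424.5000
edge 2: (19,31)→(8.5,36)  cross = 19·36 − 8.5·31 = 420.5000; (r_i+r_j)·cross = 27.5·420.5000 = 11563.7500
edge 3: (8.5,36)→(8.5,2)  cross = 8.5·2 − 8.5·36 = -289.0000; (r_i+r_j)·cross = 17·-289.0000 = -4913.0000
Σcross = 438.7500 → A = |Σcross|/2 = 219.3750 mm²
Σ(r_i+r_j)·cross = 16040.2500 → first moment M = |Σ|/6 = 2673.3750
R_c = M/A = 2673.3750/219.3750 = 12.1863 mm
θ = 64° = 1.117011 rad
V = θ·R_c·A = 1.117011·12.1863·219.3750 = 2986.189 mm³

Volume = 2986.189 mm³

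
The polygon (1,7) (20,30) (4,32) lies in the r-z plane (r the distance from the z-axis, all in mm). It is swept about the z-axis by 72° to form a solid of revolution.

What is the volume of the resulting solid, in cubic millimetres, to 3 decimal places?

Profile (r,z), 3 vertices: (1,7) (20,30) (4,32)
edge 0: (1,7)→(20,30)  cross = 1·30 − 20·7 = -110.0000; (r_i+r_j)·cross = 21·-110.0000 = -2310.0000
edge 1: (20,30)→(4,32)  cross = 20·32 − 4·30 = 520.0000; (r_i+r_j)·cross = 24·520.0000 = 12480.0000
edge 2: (4,32)→(1,7)  cross = 4·7 − 1·32 = -4.0000; (r_i+r_j)·cross = 5·-4.0000 = -20.0000
Σcross = 406.0000 → A = |Σcross|/2 = 203.0000 mm²
Σ(r_i+r_j)·cross = 10150.0000 → first moment M = |Σ|/6 = 1691.6667
R_c = M/A = 1691.6667/203.0000 = 8.3333 mm
θ = 72° = 1.256637 rad
V = θ·R_c·A = 1.256637·8.3333·203.0000 = 2125.811 mm³

Volume = 2125.811 mm³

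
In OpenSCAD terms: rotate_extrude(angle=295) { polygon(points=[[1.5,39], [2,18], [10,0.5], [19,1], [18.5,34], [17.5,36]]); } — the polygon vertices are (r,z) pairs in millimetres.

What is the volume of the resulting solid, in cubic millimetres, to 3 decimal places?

Profile (r,z), 6 vertices: (1.5,39) (2,18) (10,0.5) (19,1) (18.5,34) (17.5,36)
edge 0: (1.5,39)→(2,18)  cross = 1.5·18 − 2·39 = -51.0000; (r_i+r_j)·cross = 3.5·-51.0000 = -178.5000
edge 1: (2,18)→(10,0.5)  cross = 2·0.5 − 10·18 = -179.0000; (r_i+r_j)·cross = 12·-179.0000 = -2148.0000
edge 2: (10,0.5)→(19,1)  cross = 10·1 − 19·0.5 = 0.5000; (r_i+r_j)·cross = 29·0.5000 = 14.5000
edge 3: (19,1)→(18.5,34)  cross = 19·34 − 18.5·1 = 627.5000; (r_i+r_j)·cross = 37.5·627.5000 = 23531.2500
edge 4: (18.5,34)→(17.5,36)  cross = 18.5·36 − 17.5·34 = 71.0000; (r_i+r_j)·cross = 36·71.0000 = 2556.0000
edge 5: (17.5,36)→(1.5,39)  cross = 17.5·39 − 1.5·36 = 628.5000; (r_i+r_j)·cross = 19·628.5000 = 11941.5000
Σcross = 1097.5000 → A = |Σcross|/2 = 548.7500 mm²
Σ(r_i+r_j)·cross = 35716.7500 → first moment M = |Σ|/6 = 5952.7917
R_c = M/A = 5952.7917/548.7500 = 10.8479 mm
θ = 295° = 5.148721 rad
V = θ·R_c·A = 5.148721·10.8479·548.7500 = 30649.265 mm³

Volume = 30649.265 mm³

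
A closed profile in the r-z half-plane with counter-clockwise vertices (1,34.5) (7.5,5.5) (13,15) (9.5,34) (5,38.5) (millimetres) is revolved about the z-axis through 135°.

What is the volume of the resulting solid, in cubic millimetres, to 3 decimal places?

Volume = 3561.388 mm³

Profile (r,z), 5 vertices: (1,34.5) (7.5,5.5) (13,15) (9.5,34) (5,38.5)
edge 0: (1,34.5)→(7.5,5.5)  cross = 1·5.5 − 7.5·34.5 = -253.2500; (r_i+r_j)·cross = 8.5·-253.2500 = -2152.6250
edge 1: (7.5,5.5)→(13,15)  cross = 7.5·15 − 13·5.5 = 41.0000; (r_i+r_j)·cross = 20.5·41.0000 = 840.5000
edge 2: (13,15)→(9.5,34)  cross = 13·34 − 9.5·15 = 299.5000; (r_i+r_j)·cross = 22.5·299.5000 = 6738.7500
edge 3: (9.5,34)→(5,38.5)  cross = 9.5·38.5 − 5·34 = 195.7500; (r_i+r_j)·cross = 14.5·195.7500 = 2838.3750
edge 4: (5,38.5)→(1,34.5)  cross = 5·34.5 − 1·38.5 = 134.0000; (r_i+r_j)·cross = 6·134.0000 = 804.0000
Σcross = 417.0000 → A = |Σcross|/2 = 208.5000 mm²
Σ(r_i+r_j)·cross = 9069.0000 → first moment M = |Σ|/6 = 1511.5000
R_c = M/A = 1511.5000/208.5000 = 7.2494 mm
θ = 135° = 2.356194 rad
V = θ·R_c·A = 2.356194·7.2494·208.5000 = 3561.388 mm³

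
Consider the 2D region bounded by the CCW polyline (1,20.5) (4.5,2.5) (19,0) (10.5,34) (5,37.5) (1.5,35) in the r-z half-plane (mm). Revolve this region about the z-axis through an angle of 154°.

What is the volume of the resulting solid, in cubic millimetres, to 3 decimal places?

Volume = 9710.375 mm³

Profile (r,z), 6 vertices: (1,20.5) (4.5,2.5) (19,0) (10.5,34) (5,37.5) (1.5,35)
edge 0: (1,20.5)→(4.5,2.5)  cross = 1·2.5 − 4.5·20.5 = -89.7500; (r_i+r_j)·cross = 5.5·-89.7500 = -493.6250
edge 1: (4.5,2.5)→(19,0)  cross = 4.5·0 − 19·2.5 = -47.5000; (r_i+r_j)·cross = 23.5·-47.5000 = -1116.2500
edge 2: (19,0)→(10.5,34)  cross = 19·34 − 10.5·0 = 646.0000; (r_i+r_j)·cross = 29.5·646.0000 = 19057.0000
edge 3: (10.5,34)→(5,37.5)  cross = 10.5·37.5 − 5·34 = 223.7500; (r_i+r_j)·cross = 15.5·223.7500 = 3468.1250
edge 4: (5,37.5)→(1.5,35)  cross = 5·35 − 1.5·37.5 = 118.7500; (r_i+r_j)·cross = 6.5·118.7500 = 771.8750
edge 5: (1.5,35)→(1,20.5)  cross = 1.5·20.5 − 1·35 = -4.2500; (r_i+r_j)·cross = 2.5·-4.2500 = -10.6250
Σcross = 847.0000 → A = |Σcross|/2 = 423.5000 mm²
Σ(r_i+r_j)·cross = 21676.5000 → first moment M = |Σ|/6 = 3612.7500
R_c = M/A = 3612.7500/423.5000 = 8.5307 mm
θ = 154° = 2.687807 rad
V = θ·R_c·A = 2.687807·8.5307·423.5000 = 9710.375 mm³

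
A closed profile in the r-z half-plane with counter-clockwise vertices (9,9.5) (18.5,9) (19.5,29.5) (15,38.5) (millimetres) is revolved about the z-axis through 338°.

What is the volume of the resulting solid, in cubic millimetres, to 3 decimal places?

Profile (r,z), 4 vertices: (9,9.5) (18.5,9) (19.5,29.5) (15,38.5)
edge 0: (9,9.5)→(18.5,9)  cross = 9·9 − 18.5·9.5 = -94.7500; (r_i+r_j)·cross = 27.5·-94.7500 = -2605.6250
edge 1: (18.5,9)→(19.5,29.5)  cross = 18.5·29.5 − 19.5·9 = 370.2500; (r_i+r_j)·cross = 38·370.2500 = 14069.5000
edge 2: (19.5,29.5)→(15,38.5)  cross = 19.5·38.5 − 15·29.5 = 308.2500; (r_i+r_j)·cross = 34.5·308.2500 = 10634.6250
edge 3: (15,38.5)→(9,9.5)  cross = 15·9.5 − 9·38.5 = -204.0000; (r_i+r_j)·cross = 24·-204.0000 = -4896.0000
Σcross = 379.7500 → A = |Σcross|/2 = 189.8750 mm²
Σ(r_i+r_j)·cross = 17202.5000 → first moment M = |Σ|/6 = 2867.0833
R_c = M/A = 2867.0833/189.8750 = 15.0998 mm
θ = 338° = 5.899213 rad
V = θ·R_c·A = 5.899213·15.0998·189.8750 = 16913.535 mm³

Volume = 16913.535 mm³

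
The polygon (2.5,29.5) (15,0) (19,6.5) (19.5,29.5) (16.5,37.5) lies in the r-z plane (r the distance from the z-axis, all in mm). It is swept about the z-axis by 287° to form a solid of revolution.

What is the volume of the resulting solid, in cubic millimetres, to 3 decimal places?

Profile (r,z), 5 vertices: (2.5,29.5) (15,0) (19,6.5) (19.5,29.5) (16.5,37.5)
edge 0: (2.5,29.5)→(15,0)  cross = 2.5·0 − 15·29.5 = -442.5000; (r_i+r_j)·cross = 17.5·-442.5000 = -7743.7500
edge 1: (15,0)→(19,6.5)  cross = 15·6.5 − 19·0 = 97.5000; (r_i+r_j)·cross = 34·97.5000 = 3315.0000
edge 2: (19,6.5)→(19.5,29.5)  cross = 19·29.5 − 19.5·6.5 = 433.7500; (r_i+r_j)·cross = 38.5·433.7500 = 16699.3750
edge 3: (19.5,29.5)→(16.5,37.5)  cross = 19.5·37.5 − 16.5·29.5 = 244.5000; (r_i+r_j)·cross = 36·244.5000 = 8802.0000
edge 4: (16.5,37.5)→(2.5,29.5)  cross = 16.5·29.5 − 2.5·37.5 = 393.0000; (r_i+r_j)·cross = 19·393.0000 = 7467.0000
Σcross = 726.2500 → A = |Σcross|/2 = 363.1250 mm²
Σ(r_i+r_j)·cross = 28539.6250 → first moment M = |Σ|/6 = 4756.6042
R_c = M/A = 4756.6042/363.1250 = 13.0991 mm
θ = 287° = 5.009095 rad
V = θ·R_c·A = 5.009095·13.0991·363.1250 = 23826.282 mm³

Volume = 23826.282 mm³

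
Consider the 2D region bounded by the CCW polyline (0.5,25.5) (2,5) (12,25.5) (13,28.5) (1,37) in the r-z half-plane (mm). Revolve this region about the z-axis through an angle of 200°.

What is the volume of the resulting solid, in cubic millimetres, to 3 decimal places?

Profile (r,z), 5 vertices: (0.5,25.5) (2,5) (12,25.5) (13,28.5) (1,37)
edge 0: (0.5,25.5)→(2,5)  cross = 0.5·5 − 2·25.5 = -48.5000; (r_i+r_j)·cross = 2.5·-48.5000 = -121.2500
edge 1: (2,5)→(12,25.5)  cross = 2·25.5 − 12·5 = -9.0000; (r_i+r_j)·cross = 14·-9.0000 = -126.0000
edge 2: (12,25.5)→(13,28.5)  cross = 12·28.5 − 13·25.5 = 10.5000; (r_i+r_j)·cross = 25·10.5000 = 262.5000
edge 3: (13,28.5)→(1,37)  cross = 13·37 − 1·28.5 = 452.5000; (r_i+r_j)·cross = 14·452.5000 = 6335.0000
edge 4: (1,37)→(0.5,25.5)  cross = 1·25.5 − 0.5·37 = 7.0000; (r_i+r_j)·cross = 1.5·7.0000 = 10.5000
Σcross = 412.5000 → A = |Σcross|/2 = 206.2500 mm²
Σ(r_i+r_j)·cross = 6360.7500 → first moment M = |Σ|/6 = 1060.1250
R_c = M/A = 1060.1250/206.2500 = 5.1400 mm
θ = 200° = 3.490659 rad
V = θ·R_c·A = 3.490659·5.1400·206.2500 = 3700.534 mm³

Volume = 3700.534 mm³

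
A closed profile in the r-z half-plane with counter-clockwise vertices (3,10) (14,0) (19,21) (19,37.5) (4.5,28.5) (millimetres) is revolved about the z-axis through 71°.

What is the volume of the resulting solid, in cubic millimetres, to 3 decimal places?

Volume = 5719.014 mm³

Profile (r,z), 5 vertices: (3,10) (14,0) (19,21) (19,37.5) (4.5,28.5)
edge 0: (3,10)→(14,0)  cross = 3·0 − 14·10 = -140.0000; (r_i+r_j)·cross = 17·-140.0000 = -2380.0000
edge 1: (14,0)→(19,21)  cross = 14·21 − 19·0 = 294.0000; (r_i+r_j)·cross = 33·294.0000 = 9702.0000
edge 2: (19,21)→(19,37.5)  cross = 19·37.5 − 19·21 = 313.5000; (r_i+r_j)·cross = 38·313.5000 = 11913.0000
edge 3: (19,37.5)→(4.5,28.5)  cross = 19·28.5 − 4.5·37.5 = 372.7500; (r_i+r_j)·cross = 23.5·372.7500 = 8759.6250
edge 4: (4.5,28.5)→(3,10)  cross = 4.5·10 − 3·28.5 = -40.5000; (r_i+r_j)·cross = 7.5·-40.5000 = -303.7500
Σcross = 799.7500 → A = |Σcross|/2 = 399.8750 mm²
Σ(r_i+r_j)·cross = 27690.8750 → first moment M = |Σ|/6 = 4615.1458
R_c = M/A = 4615.1458/399.8750 = 11.5415 mm
θ = 71° = 1.239184 rad
V = θ·R_c·A = 1.239184·11.5415·399.8750 = 5719.014 mm³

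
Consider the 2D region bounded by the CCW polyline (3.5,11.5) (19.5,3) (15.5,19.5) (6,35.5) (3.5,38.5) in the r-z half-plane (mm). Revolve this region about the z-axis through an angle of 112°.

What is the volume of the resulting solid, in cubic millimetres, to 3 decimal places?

Profile (r,z), 5 vertices: (3.5,11.5) (19.5,3) (15.5,19.5) (6,35.5) (3.5,38.5)
edge 0: (3.5,11.5)→(19.5,3)  cross = 3.5·3 − 19.5·11.5 = -213.7500; (r_i+r_j)·cross = 23·-213.7500 = -4916.2500
edge 1: (19.5,3)→(15.5,19.5)  cross = 19.5·19.5 − 15.5·3 = 333.7500; (r_i+r_j)·cross = 35·333.7500 = 11681.2500
edge 2: (15.5,19.5)→(6,35.5)  cross = 15.5·35.5 − 6·19.5 = 433.2500; (r_i+r_j)·cross = 21.5·433.2500 = 9314.8750
edge 3: (6,35.5)→(3.5,38.5)  cross = 6·38.5 − 3.5·35.5 = 106.7500; (r_i+r_j)·cross = 9.5·106.7500 = 1014.1250
edge 4: (3.5,38.5)→(3.5,11.5)  cross = 3.5·11.5 − 3.5·38.5 = -94.5000; (r_i+r_j)·cross = 7·-94.5000 = -661.5000
Σcross = 565.5000 → A = |Σcross|/2 = 282.7500 mm²
Σ(r_i+r_j)·cross = 16432.5000 → first moment M = |Σ|/6 = 2738.7500
R_c = M/A = 2738.7500/282.7500 = 9.6861 mm
θ = 112° = 1.954769 rad
V = θ·R_c·A = 1.954769·9.6861·282.7500 = 5353.623 mm³

Volume = 5353.623 mm³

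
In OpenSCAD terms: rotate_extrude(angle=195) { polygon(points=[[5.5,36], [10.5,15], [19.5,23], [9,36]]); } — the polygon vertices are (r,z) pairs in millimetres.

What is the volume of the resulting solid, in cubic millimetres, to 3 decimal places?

Profile (r,z), 4 vertices: (5.5,36) (10.5,15) (19.5,23) (9,36)
edge 0: (5.5,36)→(10.5,15)  cross = 5.5·15 − 10.5·36 = -295.5000; (r_i+r_j)·cross = 16·-295.5000 = -4728.0000
edge 1: (10.5,15)→(19.5,23)  cross = 10.5·23 − 19.5·15 = -51.0000; (r_i+r_j)·cross = 30·-51.0000 = -1530.0000
edge 2: (19.5,23)→(9,36)  cross = 19.5·36 − 9·23 = 495.0000; (r_i+r_j)·cross = 28.5·495.0000 = 14107.5000
edge 3: (9,36)→(5.5,36)  cross = 9·36 − 5.5·36 = 126.0000; (r_i+r_j)·cross = 14.5·126.0000 = 1827.0000
Σcross = 274.5000 → A = |Σcross|/2 = 137.2500 mm²
Σ(r_i+r_j)·cross = 9676.5000 → first moment M = |Σ|/6 = 1612.7500
R_c = M/A = 1612.7500/137.2500 = 11.7505 mm
θ = 195° = 3.403392 rad
V = θ·R_c·A = 3.403392·11.7505·137.2500 = 5488.821 mm³

Volume = 5488.821 mm³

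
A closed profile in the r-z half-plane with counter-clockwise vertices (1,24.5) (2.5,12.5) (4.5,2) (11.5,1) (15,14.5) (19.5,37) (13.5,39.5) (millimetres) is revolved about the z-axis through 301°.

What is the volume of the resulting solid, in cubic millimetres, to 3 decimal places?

Volume = 22542.953 mm³

Profile (r,z), 7 vertices: (1,24.5) (2.5,12.5) (4.5,2) (11.5,1) (15,14.5) (19.5,37) (13.5,39.5)
edge 0: (1,24.5)→(2.5,12.5)  cross = 1·12.5 − 2.5·24.5 = -48.7500; (r_i+r_j)·cross = 3.5·-48.7500 = -170.6250
edge 1: (2.5,12.5)→(4.5,2)  cross = 2.5·2 − 4.5·12.5 = -51.2500; (r_i+r_j)·cross = 7·-51.2500 = -358.7500
edge 2: (4.5,2)→(11.5,1)  cross = 4.5·1 − 11.5·2 = -18.5000; (r_i+r_j)·cross = 16·-18.5000 = -296.0000
edge 3: (11.5,1)→(15,14.5)  cross = 11.5·14.5 − 15·1 = 151.7500; (r_i+r_j)·cross = 26.5·151.7500 = 4021.3750
edge 4: (15,14.5)→(19.5,37)  cross = 15·37 − 19.5·14.5 = 272.2500; (r_i+r_j)·cross = 34.5·272.2500 = 9392.6250
edge 5: (19.5,37)→(13.5,39.5)  cross = 19.5·39.5 − 13.5·37 = 270.7500; (r_i+r_j)·cross = 33·270.7500 = 8934.7500
edge 6: (13.5,39.5)→(1,24.5)  cross = 13.5·24.5 − 1·39.5 = 291.2500; (r_i+r_j)·cross = 14.5·291.2500 = 4223.1250
Σcross = 867.5000 → A = |Σcross|/2 = 433.7500 mm²
Σ(r_i+r_j)·cross = 25746.5000 → first moment M = |Σ|/6 = 4291.0833
R_c = M/A = 4291.0833/433.7500 = 9.8930 mm
θ = 301° = 5.253441 rad
V = θ·R_c·A = 5.253441·9.8930·433.7500 = 22542.953 mm³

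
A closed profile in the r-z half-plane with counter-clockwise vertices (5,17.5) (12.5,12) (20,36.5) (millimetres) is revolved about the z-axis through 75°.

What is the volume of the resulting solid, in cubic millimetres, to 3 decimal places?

Profile (r,z), 3 vertices: (5,17.5) (12.5,12) (20,36.5)
edge 0: (5,17.5)→(12.5,12)  cross = 5·12 − 12.5·17.5 = -158.7500; (r_i+r_j)·cross = 17.5·-158.7500 = -2778.1250
edge 1: (12.5,12)→(20,36.5)  cross = 12.5·36.5 − 20·12 = 216.2500; (r_i+r_j)·cross = 32.5·216.2500 = 7028.1250
edge 2: (20,36.5)→(5,17.5)  cross = 20·17.5 − 5·36.5 = 167.5000; (r_i+r_j)·cross = 25·167.5000 = 4187.5000
Σcross = 225.0000 → A = |Σcross|/2 = 112.5000 mm²
Σ(r_i+r_j)·cross = 8437.5000 → first moment M = |Σ|/6 = 1406.2500
R_c = M/A = 1406.2500/112.5000 = 12.5000 mm
θ = 75° = 1.308997 rad
V = θ·R_c·A = 1.308997·12.5000·112.5000 = 1840.777 mm³

Volume = 1840.777 mm³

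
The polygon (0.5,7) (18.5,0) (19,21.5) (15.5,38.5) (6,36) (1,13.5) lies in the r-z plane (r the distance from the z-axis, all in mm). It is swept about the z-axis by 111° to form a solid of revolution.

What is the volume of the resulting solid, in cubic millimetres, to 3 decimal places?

Profile (r,z), 6 vertices: (0.5,7) (18.5,0) (19,21.5) (15.5,38.5) (6,36) (1,13.5)
edge 0: (0.5,7)→(18.5,0)  cross = 0.5·0 − 18.5·7 = -129.5000; (r_i+r_j)·cross = 19·-129.5000 = -2460.5000
edge 1: (18.5,0)→(19,21.5)  cross = 18.5·21.5 − 19·0 = 397.7500; (r_i+r_j)·cross = 37.5·397.7500 = 14915.6250
edge 2: (19,21.5)→(15.5,38.5)  cross = 19·38.5 − 15.5·21.5 = 398.2500; (r_i+r_j)·cross = 34.5·398.2500 = 13739.6250
edge 3: (15.5,38.5)→(6,36)  cross = 15.5·36 − 6·38.5 = 327.0000; (r_i+r_j)·cross = 21.5·327.0000 = 7030.5000
edge 4: (6,36)→(1,13.5)  cross = 6·13.5 − 1·36 = 45.0000; (r_i+r_j)·cross = 7·45.0000 = 315.0000
edge 5: (1,13.5)→(0.5,7)  cross = 1·7 − 0.5·13.5 = 0.2500; (r_i+r_j)·cross = 1.5·0.2500 = 0.3750
Σcross = 1038.7500 → A = |Σcross|/2 = 519.3750 mm²
Σ(r_i+r_j)·cross = 33540.6250 → first moment M = |Σ|/6 = 5590.1042
R_c = M/A = 5590.1042/519.3750 = 10.7631 mm
θ = 111° = 1.937315 rad
V = θ·R_c·A = 1.937315·10.7631·519.3750 = 10829.795 mm³

Volume = 10829.795 mm³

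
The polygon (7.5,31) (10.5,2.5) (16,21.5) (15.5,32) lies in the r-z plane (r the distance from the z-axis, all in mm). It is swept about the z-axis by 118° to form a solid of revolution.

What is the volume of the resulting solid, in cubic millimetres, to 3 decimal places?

Profile (r,z), 4 vertices: (7.5,31) (10.5,2.5) (16,21.5) (15.5,32)
edge 0: (7.5,31)→(10.5,2.5)  cross = 7.5·2.5 − 10.5·31 = -306.7500; (r_i+r_j)·cross = 18·-306.7500 = -5521.5000
edge 1: (10.5,2.5)→(16,21.5)  cross = 10.5·21.5 − 16·2.5 = 185.7500; (r_i+r_j)·cross = 26.5·185.7500 = 4922.3750
edge 2: (16,21.5)→(15.5,32)  cross = 16·32 − 15.5·21.5 = 178.7500; (r_i+r_j)·cross = 31.5·178.7500 = 5630.6250
edge 3: (15.5,32)→(7.5,31)  cross = 15.5·31 − 7.5·32 = 240.5000; (r_i+r_j)·cross = 23·240.5000 = 5531.5000
Σcross = 298.2500 → A = |Σcross|/2 = 149.1250 mm²
Σ(r_i+r_j)·cross = 10563.0000 → first moment M = |Σ|/6 = 1760.5000
R_c = M/A = 1760.5000/149.1250 = 11.8055 mm
θ = 118° = 2.059489 rad
V = θ·R_c·A = 2.059489·11.8055·149.1250 = 3625.730 mm³

Volume = 3625.730 mm³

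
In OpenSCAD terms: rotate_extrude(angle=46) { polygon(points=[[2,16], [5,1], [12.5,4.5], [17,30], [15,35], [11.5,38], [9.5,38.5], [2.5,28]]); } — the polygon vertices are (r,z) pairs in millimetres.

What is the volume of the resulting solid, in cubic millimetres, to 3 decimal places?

Profile (r,z), 8 vertices: (2,16) (5,1) (12.5,4.5) (17,30) (15,35) (11.5,38) (9.5,38.5) (2.5,28)
edge 0: (2,16)→(5,1)  cross = 2·1 − 5·16 = -78.0000; (r_i+r_j)·cross = 7·-78.0000 = -546.0000
edge 1: (5,1)→(12.5,4.5)  cross = 5·4.5 − 12.5·1 = 10.0000; (r_i+r_j)·cross = 17.5·10.0000 = 175.0000
edge 2: (12.5,4.5)→(17,30)  cross = 12.5·30 − 17·4.5 = 298.5000; (r_i+r_j)·cross = 29.5·298.5000 = 8805.7500
edge 3: (17,30)→(15,35)  cross = 17·35 − 15·30 = 145.0000; (r_i+r_j)·cross = 32·145.0000 = 4640.0000
edge 4: (15,35)→(11.5,38)  cross = 15·38 − 11.5·35 = 167.5000; (r_i+r_j)·cross = 26.5·167.5000 = 4438.7500
edge 5: (11.5,38)→(9.5,38.5)  cross = 11.5·38.5 − 9.5·38 = 81.7500; (r_i+r_j)·cross = 21·81.7500 = 1716.7500
edge 6: (9.5,38.5)→(2.5,28)  cross = 9.5·28 − 2.5·38.5 = 169.7500; (r_i+r_j)·cross = 12·169.7500 = 2037.0000
edge 7: (2.5,28)→(2,16)  cross = 2.5·16 − 2·28 = -16.0000; (r_i+r_j)·cross = 4.5·-16.0000 = -72.0000
Σcross = 778.5000 → A = |Σcross|/2 = 389.2500 mm²
Σ(r_i+r_j)·cross = 21195.2500 → first moment M = |Σ|/6 = 3532.5417
R_c = M/A = 3532.5417/389.2500 = 9.0753 mm
θ = 46° = 0.802851 rad
V = θ·R_c·A = 0.802851·9.0753·389.2500 = 2836.106 mm³

Volume = 2836.106 mm³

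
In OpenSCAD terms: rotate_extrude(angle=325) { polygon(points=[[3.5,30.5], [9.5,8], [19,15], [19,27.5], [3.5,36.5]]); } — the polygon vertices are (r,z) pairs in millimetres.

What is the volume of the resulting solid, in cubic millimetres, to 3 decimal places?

Volume = 17624.489 mm³

Profile (r,z), 5 vertices: (3.5,30.5) (9.5,8) (19,15) (19,27.5) (3.5,36.5)
edge 0: (3.5,30.5)→(9.5,8)  cross = 3.5·8 − 9.5·30.5 = -261.7500; (r_i+r_j)·cross = 13·-261.7500 = -3402.7500
edge 1: (9.5,8)→(19,15)  cross = 9.5·15 − 19·8 = -9.5000; (r_i+r_j)·cross = 28.5·-9.5000 = -270.7500
edge 2: (19,15)→(19,27.5)  cross = 19·27.5 − 19·15 = 237.5000; (r_i+r_j)·cross = 38·237.5000 = 9025.0000
edge 3: (19,27.5)→(3.5,36.5)  cross = 19·36.5 − 3.5·27.5 = 597.2500; (r_i+r_j)·cross = 22.5·597.2500 = 13438.1250
edge 4: (3.5,36.5)→(3.5,30.5)  cross = 3.5·30.5 − 3.5·36.5 = -21.0000; (r_i+r_j)·cross = 7·-21.0000 = -147.0000
Σcross = 542.5000 → A = |Σcross|/2 = 271.2500 mm²
Σ(r_i+r_j)·cross = 18642.6250 → first moment M = |Σ|/6 = 3107.1042
R_c = M/A = 3107.1042/271.2500 = 11.4548 mm
θ = 325° = 5.672320 rad
V = θ·R_c·A = 5.672320·11.4548·271.2500 = 17624.489 mm³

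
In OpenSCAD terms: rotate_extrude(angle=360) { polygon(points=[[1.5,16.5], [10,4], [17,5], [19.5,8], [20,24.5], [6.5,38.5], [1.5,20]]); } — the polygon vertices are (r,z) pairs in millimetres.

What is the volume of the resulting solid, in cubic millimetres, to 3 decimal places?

Volume = 29728.891 mm³

Profile (r,z), 7 vertices: (1.5,16.5) (10,4) (17,5) (19.5,8) (20,24.5) (6.5,38.5) (1.5,20)
edge 0: (1.5,16.5)→(10,4)  cross = 1.5·4 − 10·16.5 = -159.0000; (r_i+r_j)·cross = 11.5·-159.0000 = -1828.5000
edge 1: (10,4)→(17,5)  cross = 10·5 − 17·4 = -18.0000; (r_i+r_j)·cross = 27·-18.0000 = -486.0000
edge 2: (17,5)→(19.5,8)  cross = 17·8 − 19.5·5 = 38.5000; (r_i+r_j)·cross = 36.5·38.5000 = 1405.2500
edge 3: (19.5,8)→(20,24.5)  cross = 19.5·24.5 − 20·8 = 317.7500; (r_i+r_j)·cross = 39.5·317.7500 = 12551.1250
edge 4: (20,24.5)→(6.5,38.5)  cross = 20·38.5 − 6.5·24.5 = 610.7500; (r_i+r_j)·cross = 26.5·610.7500 = 16184.8750
edge 5: (6.5,38.5)→(1.5,20)  cross = 6.5·20 − 1.5·38.5 = 72.2500; (r_i+r_j)·cross = 8·72.2500 = 578.0000
edge 6: (1.5,20)→(1.5,16.5)  cross = 1.5·16.5 − 1.5·20 = -5.2500; (r_i+r_j)·cross = 3·-5.2500 = -15.7500
Σcross = 857.0000 → A = |Σcross|/2 = 428.5000 mm²
Σ(r_i+r_j)·cross = 28389.0000 → first moment M = |Σ|/6 = 4731.5000
R_c = M/A = 4731.5000/428.5000 = 11.0420 mm
θ = 360° = 6.283185 rad
V = θ·R_c·A = 6.283185·11.0420·428.5000 = 29728.891 mm³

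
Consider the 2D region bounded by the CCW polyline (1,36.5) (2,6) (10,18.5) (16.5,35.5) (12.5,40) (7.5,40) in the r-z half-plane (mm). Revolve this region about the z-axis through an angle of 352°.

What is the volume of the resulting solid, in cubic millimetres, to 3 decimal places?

Volume = 13412.925 mm³

Profile (r,z), 6 vertices: (1,36.5) (2,6) (10,18.5) (16.5,35.5) (12.5,40) (7.5,40)
edge 0: (1,36.5)→(2,6)  cross = 1·6 − 2·36.5 = -67.0000; (r_i+r_j)·cross = 3·-67.0000 = -201.0000
edge 1: (2,6)→(10,18.5)  cross = 2·18.5 − 10·6 = -23.0000; (r_i+r_j)·cross = 12·-23.0000 = -276.0000
edge 2: (10,18.5)→(16.5,35.5)  cross = 10·35.5 − 16.5·18.5 = 49.7500; (r_i+r_j)·cross = 26.5·49.7500 = 1318.3750
edge 3: (16.5,35.5)→(12.5,40)  cross = 16.5·40 − 12.5·35.5 = 216.2500; (r_i+r_j)·cross = 29·216.2500 = 6271.2500
edge 4: (12.5,40)→(7.5,40)  cross = 12.5·40 − 7.5·40 = 200.0000; (r_i+r_j)·cross = 20·200.0000 = 4000.0000
edge 5: (7.5,40)→(1,36.5)  cross = 7.5·36.5 − 1·40 = 233.7500; (r_i+r_j)·cross = 8.5·233.7500 = 1986.8750
Σcross = 609.7500 → A = |Σcross|/2 = 304.8750 mm²
Σ(r_i+r_j)·cross = 13099.5000 → first moment M = |Σ|/6 = 2183.2500
R_c = M/A = 2183.2500/304.8750 = 7.1611 mm
θ = 352° = 6.143559 rad
V = θ·R_c·A = 6.143559·7.1611·304.8750 = 13412.925 mm³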